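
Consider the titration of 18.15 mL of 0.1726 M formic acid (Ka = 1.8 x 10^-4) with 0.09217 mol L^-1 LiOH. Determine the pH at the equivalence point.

n(HCOOH) = 0.1726 x 0.01815 = 0.003133 mol; V(LiOH) at equivalence = 0.003133/0.09217 = 0.03399 L.
At equivalence all the acid is converted to HCOO-; total volume = 0.01815 + 0.03399 = 0.05214 L, so [HCOO-] = 0.003133/0.05214 = 0.06008 M.
Kb = Kw/Ka = 1.0e-14 / 1.8 x 10^-4 = 5.56e-11.
[OH^-] = sqrt(Kb x [HCOO-]) = sqrt(5.56e-11 x 0.06008) = 1.83e-6 M.
pOH = 5.74, so pH = 14.00 - 5.74 = 8.26.

8.26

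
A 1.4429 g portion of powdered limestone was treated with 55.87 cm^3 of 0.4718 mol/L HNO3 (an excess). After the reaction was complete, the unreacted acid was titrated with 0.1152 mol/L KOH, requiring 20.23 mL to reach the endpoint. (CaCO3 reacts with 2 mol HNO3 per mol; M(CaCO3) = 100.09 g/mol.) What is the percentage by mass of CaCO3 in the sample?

83.3%

Total n(HNO3) added = 0.4718 x 0.05587 = 0.02636 mol.
n(KOH) used = 0.1152 x 0.02023 = 0.002330 mol, which equals the excess n(HNO3).
So n(HNO3) consumed by the sample = 0.02636 - 0.002330 = 0.02403 mol.
n(CaCO3) = 0.02403 / 2 = 0.01201 mol.
mass CaCO3 = 0.01201 x 100.09 = 1.203 g, so %CaCO3 = 1.203/1.4429 x 100 = 83.3%.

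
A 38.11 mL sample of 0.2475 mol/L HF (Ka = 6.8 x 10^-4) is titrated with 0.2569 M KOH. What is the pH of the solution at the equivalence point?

8.13

n(HF) = 0.2475 x 0.03811 = 0.009432 mol; V(KOH) at equivalence = 0.009432/0.2569 = 0.03672 L.
At equivalence all the acid is converted to F-; total volume = 0.03811 + 0.03672 = 0.07483 L, so [F-] = 0.009432/0.07483 = 0.1261 M.
Kb = Kw/Ka = 1.0e-14 / 6.8 x 10^-4 = 1.47e-11.
[OH^-] = sqrt(Kb x [F-]) = sqrt(1.47e-11 x 0.1261) = 1.36e-6 M.
pOH = 5.87, so pH = 14.00 - 5.87 = 8.13.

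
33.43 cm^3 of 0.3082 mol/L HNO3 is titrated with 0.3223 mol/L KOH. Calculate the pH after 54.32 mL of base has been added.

n(acid) = 0.3082 x 0.03343 = 0.01030 mol; n(KOH) added = 0.3223 x 0.05432 = 0.01751 mol.
Base is in excess by 0.01751 - 0.01030 = 0.007204 mol in a total volume of 0.08775 L.
[OH^-] = 0.007204/0.08775 = 0.08210 M, so pOH = 1.09 and pH = 14.00 - 1.09 = 12.91.

12.91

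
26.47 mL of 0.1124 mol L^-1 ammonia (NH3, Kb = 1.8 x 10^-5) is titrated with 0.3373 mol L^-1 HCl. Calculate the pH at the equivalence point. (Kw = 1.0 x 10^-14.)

n(NH3) = 0.1124 x 0.02647 = 0.002975 mol; V(HCl) at equivalence = 0.002975/0.3373 = 0.008821 L.
At equivalence the base is fully converted to NH4+; total volume = 0.03529 L, so [NH4+] = 0.002975/0.03529 = 0.08431 M.
Ka(NH4+) = Kw/Kb = 1.0e-14 / 1.8 x 10^-5 = 5.56e-10.
[H^+] = sqrt(Ka x [NH4+]) = sqrt(5.56e-10 x 0.08431) = 6.84e-6 M.
pH = -log(6.84e-6) = 5.16.

5.16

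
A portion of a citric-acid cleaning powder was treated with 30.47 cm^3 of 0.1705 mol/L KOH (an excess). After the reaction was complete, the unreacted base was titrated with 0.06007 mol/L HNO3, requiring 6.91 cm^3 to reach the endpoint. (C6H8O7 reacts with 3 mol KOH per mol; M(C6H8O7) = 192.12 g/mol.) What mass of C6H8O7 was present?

0.306 g

Total n(KOH) added = 0.1705 x 0.03047 = 0.005195 mol.
n(HNO3) used = 0.06007 x 0.006910 = 0.0004151 mol, which equals the excess n(KOH).
So n(KOH) consumed by the sample = 0.005195 - 0.0004151 = 0.004780 mol.
n(C6H8O7) = 0.004780 / 3 = 0.001593 mol.
mass = 0.001593 mol x 192.12 g/mol = 0.306 g.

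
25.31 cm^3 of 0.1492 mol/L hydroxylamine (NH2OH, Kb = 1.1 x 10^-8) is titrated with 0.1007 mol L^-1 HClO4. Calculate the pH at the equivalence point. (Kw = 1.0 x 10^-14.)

n(NH2OH) = 0.1492 x 0.02531 = 0.003776 mol; V(HClO4) at equivalence = 0.003776/0.1007 = 0.03750 L.
At equivalence the base is fully converted to NH3OH+; total volume = 0.06281 L, so [NH3OH+] = 0.003776/0.06281 = 0.06012 M.
Ka(NH3OH+) = Kw/Kb = 1.0e-14 / 1.1 x 10^-8 = 9.09e-7.
[H^+] = sqrt(Ka x [NH3OH+]) = sqrt(9.09e-7 x 0.06012) = 0.000234 M.
pH = -log(0.000234) = 3.63.

3.63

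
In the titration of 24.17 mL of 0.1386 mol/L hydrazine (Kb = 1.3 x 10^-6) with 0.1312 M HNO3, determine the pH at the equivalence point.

4.64

n(N2H4) = 0.1386 x 0.02417 = 0.003350 mol; V(HNO3) at equivalence = 0.003350/0.1312 = 0.02553 L.
At equivalence the base is fully converted to N2H5+; total volume = 0.04970 L, so [N2H5+] = 0.003350/0.04970 = 0.06740 M.
Ka(N2H5+) = Kw/Kb = 1.0e-14 / 1.3 x 10^-6 = 7.69e-9.
[H^+] = sqrt(Ka x [N2H5+]) = sqrt(7.69e-9 x 0.06740) = 2.28e-5 M.
pH = -log(2.28e-5) = 4.64.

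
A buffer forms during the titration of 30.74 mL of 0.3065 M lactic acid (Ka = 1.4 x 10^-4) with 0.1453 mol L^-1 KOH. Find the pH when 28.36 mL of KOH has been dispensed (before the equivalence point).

Initial n(HC3H5O3) = 0.3065 x 0.03074 = 0.009422 mol.
n(KOH) added = 0.1453 x 0.02836 = 0.004121 mol, converting that many moles of HC3H5O3 to C3H5O3-.
Remaining n(HC3H5O3) = 0.005301 mol; n(C3H5O3-) = 0.004121 mol.
By Henderson-Hasselbalch, pH = pKa + log([A^-]/[HA]) = 3.85 + log(0.004121/0.005301) = 3.85 + (-0.11) = 3.74.

3.74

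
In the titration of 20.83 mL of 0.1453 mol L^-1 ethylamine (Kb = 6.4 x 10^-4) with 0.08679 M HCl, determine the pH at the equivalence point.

6.04

n(C2H5NH2) = 0.1453 x 0.02083 = 0.003027 mol; V(HCl) at equivalence = 0.003027/0.08679 = 0.03487 L.
At equivalence the base is fully converted to C2H5NH3+; total volume = 0.05570 L, so [C2H5NH3+] = 0.003027/0.05570 = 0.05433 M.
Ka(C2H5NH3+) = Kw/Kb = 1.0e-14 / 6.4 x 10^-4 = 1.56e-11.
[H^+] = sqrt(Ka x [C2H5NH3+]) = sqrt(1.56e-11 x 0.05433) = 9.21e-7 M.
pH = -log(9.21e-7) = 6.04.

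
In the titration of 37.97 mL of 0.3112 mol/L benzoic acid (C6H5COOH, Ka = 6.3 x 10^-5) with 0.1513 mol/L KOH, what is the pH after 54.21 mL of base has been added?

Initial n(C6H5COOH) = 0.3112 x 0.03797 = 0.01182 mol.
n(KOH) added = 0.1513 x 0.05421 = 0.008202 mol, converting that many moles of C6H5COOH to C6H5COO-.
Remaining n(C6H5COOH) = 0.003614 mol; n(C6H5COO-) = 0.008202 mol.
By Henderson-Hasselbalch, pH = pKa + log([A^-]/[HA]) = 4.20 + log(0.008202/0.003614) = 4.20 + (+0.36) = 4.56.

4.56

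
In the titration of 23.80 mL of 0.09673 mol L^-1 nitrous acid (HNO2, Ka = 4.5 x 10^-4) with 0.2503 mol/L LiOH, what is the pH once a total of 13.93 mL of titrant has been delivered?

n(acid) = 0.09673 x 0.02380 = 0.002302 mol; n(LiOH) added = 0.2503 x 0.01393 = 0.003487 mol.
Base is in excess by 0.003487 - 0.002302 = 0.001185 mol in a total volume of 0.03773 L.
[OH^-] = 0.001185/0.03773 = 0.03139 M, so pOH = 1.50 and pH = 14.00 - 1.50 = 12.50.

12.50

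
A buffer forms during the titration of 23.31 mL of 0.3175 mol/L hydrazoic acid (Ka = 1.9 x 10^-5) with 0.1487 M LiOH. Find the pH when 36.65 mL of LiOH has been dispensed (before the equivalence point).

5.17

Initial n(HN3) = 0.3175 x 0.02331 = 0.007401 mol.
n(LiOH) added = 0.1487 x 0.03665 = 0.005450 mol, converting that many moles of HN3 to N3-.
Remaining n(HN3) = 0.001951 mol; n(N3-) = 0.005450 mol.
By Henderson-Hasselbalch, pH = pKa + log([A^-]/[HA]) = 4.72 + log(0.005450/0.001951) = 4.72 + (+0.45) = 5.17.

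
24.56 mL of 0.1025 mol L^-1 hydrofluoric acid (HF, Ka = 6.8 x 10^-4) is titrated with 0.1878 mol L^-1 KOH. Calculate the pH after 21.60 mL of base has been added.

12.52

n(acid) = 0.1025 x 0.02456 = 0.002517 mol; n(KOH) added = 0.1878 x 0.02160 = 0.004056 mol.
Base is in excess by 0.004056 - 0.002517 = 0.001539 mol in a total volume of 0.04616 L.
[OH^-] = 0.001539/0.04616 = 0.03334 M, so pOH = 1.48 and pH = 14.00 - 1.48 = 12.52.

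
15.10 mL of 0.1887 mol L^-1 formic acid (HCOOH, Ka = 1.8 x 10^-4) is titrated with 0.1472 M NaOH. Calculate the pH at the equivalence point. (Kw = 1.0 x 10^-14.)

n(HCOOH) = 0.1887 x 0.01510 = 0.002849 mol; V(NaOH) at equivalence = 0.002849/0.1472 = 0.01936 L.
At equivalence all the acid is converted to HCOO-; total volume = 0.01510 + 0.01936 = 0.03446 L, so [HCOO-] = 0.002849/0.03446 = 0.08269 M.
Kb = Kw/Ka = 1.0e-14 / 1.8 x 10^-4 = 5.56e-11.
[OH^-] = sqrt(Kb x [HCOO-]) = sqrt(5.56e-11 x 0.08269) = 2.14e-6 M.
pOH = 5.67, so pH = 14.00 - 5.67 = 8.33.

8.33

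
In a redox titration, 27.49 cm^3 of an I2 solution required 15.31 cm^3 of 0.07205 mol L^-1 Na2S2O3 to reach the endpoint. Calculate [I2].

0.0201 M

n(Na2S2O3) = 0.07205 x 0.01531 = 0.001103 mol.
From the balanced equation, 2 mol Na2S2O3 reacts with 1 mol I2, so n(I2) = 0.001103 x 1/2 = 0.0005515 mol.
[I2] = 0.0005515 / 0.02749 L = 0.0201 M.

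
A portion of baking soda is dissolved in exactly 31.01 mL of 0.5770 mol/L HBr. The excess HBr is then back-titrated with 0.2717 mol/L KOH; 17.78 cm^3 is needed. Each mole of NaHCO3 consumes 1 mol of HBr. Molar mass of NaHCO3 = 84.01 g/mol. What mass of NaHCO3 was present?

Total n(HBr) added = 0.5770 x 0.03101 = 0.01789 mol.
n(KOH) used = 0.2717 x 0.01778 = 0.004831 mol, which equals the excess n(HBr).
So n(HBr) consumed by the sample = 0.01789 - 0.004831 = 0.01306 mol.
n(NaHCO3) = 0.01306 / 1 = 0.01306 mol.
mass = 0.01306 mol x 84.01 g/mol = 1.10 g.

1.10 g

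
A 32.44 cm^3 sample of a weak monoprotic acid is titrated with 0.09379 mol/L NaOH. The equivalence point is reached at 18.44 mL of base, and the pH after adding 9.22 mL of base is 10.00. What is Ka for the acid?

9.22 mL is half of the equivalence volume, so this is the half-equivalence point where [HA] = [A^-].
At half-equivalence pH = pKa, so pKa = 10.00.
Ka = 10^(-10.00) = 1.0 x 10^-10.

1.0 x 10^-10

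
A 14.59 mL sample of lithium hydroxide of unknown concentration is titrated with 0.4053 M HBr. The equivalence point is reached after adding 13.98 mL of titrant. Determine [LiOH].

0.388 M

n(HBr) delivered = 0.4053 x 0.01398 = 0.005666 mol.
For a 1:1 reaction, n(LiOH) = 0.005666 mol.
[LiOH] = 0.005666 mol / 0.01459 L = 0.388 M.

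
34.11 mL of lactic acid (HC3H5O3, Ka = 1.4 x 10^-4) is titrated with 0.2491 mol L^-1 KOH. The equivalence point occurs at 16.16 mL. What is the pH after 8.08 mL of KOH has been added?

8.08 mL is exactly half the equivalence volume (16.16/2), i.e. the half-equivalence point.
There, n(HA) = n(A^-), so pH = pKa = -log(1.4 x 10^-4) = 3.85.

3.85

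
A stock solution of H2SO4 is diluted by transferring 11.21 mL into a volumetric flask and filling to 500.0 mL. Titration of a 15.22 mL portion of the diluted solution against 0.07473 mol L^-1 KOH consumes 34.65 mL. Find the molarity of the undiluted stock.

n(KOH) = 0.07473 x 0.03465 = 0.002589 mol.
n(H2SO4) in the aliquot = 0.002589 x 1/2 = 0.001295 mol.
[diluted H2SO4] = 0.001295 / 0.01522 = 0.08507 M.
Dilution factor = 500.0/11.21 = 44.60, so [stock] = 0.08507 x 44.60 = 3.79 M.

3.79 M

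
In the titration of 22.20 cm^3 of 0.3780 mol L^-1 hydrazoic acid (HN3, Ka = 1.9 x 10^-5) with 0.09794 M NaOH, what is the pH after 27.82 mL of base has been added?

Initial n(HN3) = 0.3780 x 0.02220 = 0.008392 mol.
n(NaOH) added = 0.09794 x 0.02782 = 0.002725 mol, converting that many moles of HN3 to N3-.
Remaining n(HN3) = 0.005667 mol; n(N3-) = 0.002725 mol.
By Henderson-Hasselbalch, pH = pKa + log([A^-]/[HA]) = 4.72 + log(0.002725/0.005667) = 4.72 + (-0.32) = 4.40.

4.40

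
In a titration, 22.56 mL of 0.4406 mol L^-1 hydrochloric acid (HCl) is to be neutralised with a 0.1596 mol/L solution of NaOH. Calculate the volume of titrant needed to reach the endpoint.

n(HCl) = 0.4406 mol/L x 0.02256 L = 0.009940 mol.
At equivalence n(NaOH) = n(HCl) = 0.009940 mol.
V(NaOH) = 0.009940 / 0.1596 = 0.06228 L = 62.3 mL.

62.3 mL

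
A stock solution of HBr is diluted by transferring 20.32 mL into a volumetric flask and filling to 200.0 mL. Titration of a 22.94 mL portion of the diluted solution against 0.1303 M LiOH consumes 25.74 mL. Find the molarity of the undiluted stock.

n(LiOH) = 0.1303 x 0.02574 = 0.003354 mol.
n(HBr) in the aliquot = 0.003354 mol.
[diluted HBr] = 0.003354 / 0.02294 = 0.1462 M.
Dilution factor = 200.0/20.32 = 9.843, so [stock] = 0.1462 x 9.843 = 1.44 M.

1.44 M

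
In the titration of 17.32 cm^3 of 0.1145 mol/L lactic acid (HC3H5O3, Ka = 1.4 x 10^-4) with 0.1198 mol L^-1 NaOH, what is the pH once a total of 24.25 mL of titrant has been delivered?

12.35

n(acid) = 0.1145 x 0.01732 = 0.001983 mol; n(NaOH) added = 0.1198 x 0.02425 = 0.002905 mol.
Base is in excess by 0.002905 - 0.001983 = 0.0009220 mol in a total volume of 0.04157 L.
[OH^-] = 0.0009220/0.04157 = 0.02218 M, so pOH = 1.65 and pH = 14.00 - 1.65 = 12.35.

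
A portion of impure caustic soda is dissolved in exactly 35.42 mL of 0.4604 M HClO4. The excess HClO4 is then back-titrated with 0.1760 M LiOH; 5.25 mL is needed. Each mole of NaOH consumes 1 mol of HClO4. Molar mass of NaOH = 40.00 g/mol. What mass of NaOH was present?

Total n(HClO4) added = 0.4604 x 0.03542 = 0.01631 mol.
n(LiOH) used = 0.1760 x 0.005250 = 0.0009240 mol, which equals the excess n(HClO4).
So n(HClO4) consumed by the sample = 0.01631 - 0.0009240 = 0.01538 mol.
n(NaOH) = 0.01538 / 1 = 0.01538 mol.
mass = 0.01538 mol x 40.00 g/mol = 0.615 g.

0.615 g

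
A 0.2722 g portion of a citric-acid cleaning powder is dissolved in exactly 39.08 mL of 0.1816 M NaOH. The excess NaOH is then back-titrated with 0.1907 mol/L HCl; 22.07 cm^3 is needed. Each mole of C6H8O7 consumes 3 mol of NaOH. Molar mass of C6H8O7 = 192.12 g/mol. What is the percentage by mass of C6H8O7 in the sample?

67.9%

Total n(NaOH) added = 0.1816 x 0.03908 = 0.007097 mol.
n(HCl) used = 0.1907 x 0.02207 = 0.004209 mol, which equals the excess n(NaOH).
So n(NaOH) consumed by the sample = 0.007097 - 0.004209 = 0.002888 mol.
n(C6H8O7) = 0.002888 / 3 = 0.0009627 mol.
mass C6H8O7 = 0.0009627 x 192.12 = 0.1850 g, so %C6H8O7 = 0.1850/0.2722 x 100 = 67.9%.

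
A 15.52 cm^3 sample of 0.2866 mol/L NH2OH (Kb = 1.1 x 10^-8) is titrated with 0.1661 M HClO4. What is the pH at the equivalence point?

3.51

n(NH2OH) = 0.2866 x 0.01552 = 0.004448 mol; V(HClO4) at equivalence = 0.004448/0.1661 = 0.02678 L.
At equivalence the base is fully converted to NH3OH+; total volume = 0.04230 L, so [NH3OH+] = 0.004448/0.04230 = 0.1052 M.
Ka(NH3OH+) = Kw/Kb = 1.0e-14 / 1.1 x 10^-8 = 9.09e-7.
[H^+] = sqrt(Ka x [NH3OH+]) = sqrt(9.09e-7 x 0.1052) = 0.000309 M.
pH = -log(0.000309) = 3.51.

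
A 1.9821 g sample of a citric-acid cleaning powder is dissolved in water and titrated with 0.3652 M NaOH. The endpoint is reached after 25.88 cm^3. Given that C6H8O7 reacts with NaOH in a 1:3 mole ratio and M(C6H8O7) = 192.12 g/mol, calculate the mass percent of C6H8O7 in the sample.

n(NaOH) = 0.3652 x 0.02588 = 0.009451 mol.
n(C6H8O7) = 0.009451 / 3 = 0.003150 mol.
mass of C6H8O7 = 0.003150 x 192.12 = 0.6053 g.
% purity = 0.6053 / 1.9821 x 100 = 30.5%.

30.5%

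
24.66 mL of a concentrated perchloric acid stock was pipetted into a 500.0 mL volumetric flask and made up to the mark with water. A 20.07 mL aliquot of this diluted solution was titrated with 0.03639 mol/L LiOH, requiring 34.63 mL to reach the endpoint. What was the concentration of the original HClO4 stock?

1.27 M

n(LiOH) = 0.03639 x 0.03463 = 0.001260 mol.
n(HClO4) in the aliquot = 0.001260 mol.
[diluted HClO4] = 0.001260 / 0.02007 = 0.06279 M.
Dilution factor = 500.0/24.66 = 20.28, so [stock] = 0.06279 x 20.28 = 1.27 M.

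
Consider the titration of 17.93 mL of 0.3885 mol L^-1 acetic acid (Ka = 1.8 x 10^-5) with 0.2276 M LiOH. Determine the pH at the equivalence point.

n(CH3COOH) = 0.3885 x 0.01793 = 0.006966 mol; V(LiOH) at equivalence = 0.006966/0.2276 = 0.03061 L.
At equivalence all the acid is converted to CH3COO-; total volume = 0.01793 + 0.03061 = 0.04854 L, so [CH3COO-] = 0.006966/0.04854 = 0.1435 M.
Kb = Kw/Ka = 1.0e-14 / 1.8 x 10^-5 = 5.56e-10.
[OH^-] = sqrt(Kb x [CH3COO-]) = sqrt(5.56e-10 x 0.1435) = 8.93e-6 M.
pOH = 5.05, so pH = 14.00 - 5.05 = 8.95.

8.95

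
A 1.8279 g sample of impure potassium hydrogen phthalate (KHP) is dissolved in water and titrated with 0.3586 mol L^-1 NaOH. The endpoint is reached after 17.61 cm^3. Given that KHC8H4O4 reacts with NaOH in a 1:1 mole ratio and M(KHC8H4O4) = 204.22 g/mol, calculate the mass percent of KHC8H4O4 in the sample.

n(NaOH) = 0.3586 x 0.01761 = 0.006315 mol.
n(KHC8H4O4) = 0.006315 / 1 = 0.006315 mol.
mass of KHC8H4O4 = 0.006315 x 204.22 = 1.290 g.
% purity = 1.290 / 1.8279 x 100 = 70.6%.

70.6%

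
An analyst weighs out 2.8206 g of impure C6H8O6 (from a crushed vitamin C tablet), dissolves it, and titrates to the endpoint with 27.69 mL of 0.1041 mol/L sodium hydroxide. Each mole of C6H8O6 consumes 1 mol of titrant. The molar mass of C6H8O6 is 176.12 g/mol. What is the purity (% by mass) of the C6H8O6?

n(NaOH) = 0.1041 x 0.02769 = 0.002883 mol.
n(C6H8O6) = 0.002883 / 1 = 0.002883 mol.
mass of C6H8O6 = 0.002883 x 176.12 = 0.5077 g.
% purity = 0.5077 / 2.8206 x 100 = 18.0%.

18.0%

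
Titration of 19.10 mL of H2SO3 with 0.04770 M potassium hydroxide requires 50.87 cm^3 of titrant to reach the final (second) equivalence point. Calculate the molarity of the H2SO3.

0.0635 M

n(KOH) = 0.04770 x 0.05087 = 0.002426 mol.
At the final (second) equivalence point, 2 mol OH^- react per mol H2SO3, so n(H2SO3) = 0.002426 / 2 = 0.001213 mol.
[H2SO3] = 0.001213 / 0.01910 L = 0.0635 M.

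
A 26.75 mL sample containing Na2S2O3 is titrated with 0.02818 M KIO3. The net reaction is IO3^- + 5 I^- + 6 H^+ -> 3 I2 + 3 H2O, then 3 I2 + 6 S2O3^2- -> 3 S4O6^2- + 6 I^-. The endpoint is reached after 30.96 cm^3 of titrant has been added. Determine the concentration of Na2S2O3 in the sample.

0.196 M

n(KIO3) = 0.02818 x 0.03096 = 0.0008725 mol.
From the balanced equation, 1 mol KIO3 reacts with 6 mol Na2S2O3, so n(Na2S2O3) = 0.0008725 x 6/1 = 0.005235 mol.
[Na2S2O3] = 0.005235 / 0.02675 L = 0.196 M.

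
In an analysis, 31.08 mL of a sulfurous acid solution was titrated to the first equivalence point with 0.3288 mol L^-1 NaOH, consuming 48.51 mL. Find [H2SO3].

n(NaOH) = 0.3288 x 0.04851 = 0.01595 mol.
At the first equivalence point, 1 mol OH^- react per mol H2SO3, so n(H2SO3) = 0.01595 / 1 = 0.01595 mol.
[H2SO3] = 0.01595 / 0.03108 L = 0.513 M.

0.513 M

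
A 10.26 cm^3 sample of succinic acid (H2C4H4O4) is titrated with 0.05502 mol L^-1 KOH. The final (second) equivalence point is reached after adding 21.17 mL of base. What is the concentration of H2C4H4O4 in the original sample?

0.0568 M

n(KOH) = 0.05502 x 0.02117 = 0.001165 mol.
At the final (second) equivalence point, 2 mol OH^- react per mol H2C4H4O4, so n(H2C4H4O4) = 0.001165 / 2 = 0.0005824 mol.
[H2C4H4O4] = 0.0005824 / 0.01026 L = 0.0568 M.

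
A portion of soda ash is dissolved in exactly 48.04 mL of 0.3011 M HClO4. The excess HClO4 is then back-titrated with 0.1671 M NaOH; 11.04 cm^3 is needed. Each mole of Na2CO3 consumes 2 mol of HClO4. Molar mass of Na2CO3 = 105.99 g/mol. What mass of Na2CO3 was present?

0.669 g

Total n(HClO4) added = 0.3011 x 0.04804 = 0.01446 mol.
n(NaOH) used = 0.1671 x 0.01104 = 0.001845 mol, which equals the excess n(HClO4).
So n(HClO4) consumed by the sample = 0.01446 - 0.001845 = 0.01262 mol.
n(Na2CO3) = 0.01262 / 2 = 0.006310 mol.
mass = 0.006310 mol x 105.99 g/mol = 0.669 g.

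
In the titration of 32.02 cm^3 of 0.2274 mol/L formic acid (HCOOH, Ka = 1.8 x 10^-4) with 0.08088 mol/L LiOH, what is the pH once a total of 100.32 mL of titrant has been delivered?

n(acid) = 0.2274 x 0.03202 = 0.007281 mol; n(LiOH) added = 0.08088 x 0.1003 = 0.008114 mol.
Base is in excess by 0.008114 - 0.007281 = 0.0008325 mol in a total volume of 0.1323 L.
[OH^-] = 0.0008325/0.1323 = 0.006291 M, so pOH = 2.20 and pH = 14.00 - 2.20 = 11.80.

11.80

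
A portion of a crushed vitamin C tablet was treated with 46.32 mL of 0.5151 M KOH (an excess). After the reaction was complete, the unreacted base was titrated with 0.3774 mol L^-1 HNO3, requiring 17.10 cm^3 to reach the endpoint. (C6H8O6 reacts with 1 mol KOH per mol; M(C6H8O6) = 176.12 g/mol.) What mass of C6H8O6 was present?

3.07 g

Total n(KOH) added = 0.5151 x 0.04632 = 0.02386 mol.
n(HNO3) used = 0.3774 x 0.01710 = 0.006454 mol, which equals the excess n(KOH).
So n(KOH) consumed by the sample = 0.02386 - 0.006454 = 0.01741 mol.
n(C6H8O6) = 0.01741 / 1 = 0.01741 mol.
mass = 0.01741 mol x 176.12 g/mol = 3.07 g.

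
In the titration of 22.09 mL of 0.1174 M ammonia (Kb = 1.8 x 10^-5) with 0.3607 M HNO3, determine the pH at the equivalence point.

5.15

n(NH3) = 0.1174 x 0.02209 = 0.002593 mol; V(HNO3) at equivalence = 0.002593/0.3607 = 0.007190 L.
At equivalence the base is fully converted to NH4+; total volume = 0.02928 L, so [NH4+] = 0.002593/0.02928 = 0.08857 M.
Ka(NH4+) = Kw/Kb = 1.0e-14 / 1.8 x 10^-5 = 5.56e-10.
[H^+] = sqrt(Ka x [NH4+]) = sqrt(5.56e-10 x 0.08857) = 7.01e-6 M.
pH = -log(7.01e-6) = 5.15.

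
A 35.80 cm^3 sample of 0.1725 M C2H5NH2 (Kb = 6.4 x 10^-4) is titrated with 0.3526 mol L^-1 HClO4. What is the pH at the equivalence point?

n(C2H5NH2) = 0.1725 x 0.03580 = 0.006175 mol; V(HClO4) at equivalence = 0.006175/0.3526 = 0.01751 L.
At equivalence the base is fully converted to C2H5NH3+; total volume = 0.05331 L, so [C2H5NH3+] = 0.006175/0.05331 = 0.1158 M.
Ka(C2H5NH3+) = Kw/Kb = 1.0e-14 / 6.4 x 10^-4 = 1.56e-11.
[H^+] = sqrt(Ka x [C2H5NH3+]) = sqrt(1.56e-11 x 0.1158) = 1.35e-6 M.
pH = -log(1.35e-6) = 5.87.

5.87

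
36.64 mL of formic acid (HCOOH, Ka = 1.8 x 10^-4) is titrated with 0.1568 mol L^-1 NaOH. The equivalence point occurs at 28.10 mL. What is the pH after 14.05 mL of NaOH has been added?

3.74

14.05 mL is exactly half the equivalence volume (28.10/2), i.e. the half-equivalence point.
There, n(HA) = n(A^-), so pH = pKa = -log(1.8 x 10^-4) = 3.74.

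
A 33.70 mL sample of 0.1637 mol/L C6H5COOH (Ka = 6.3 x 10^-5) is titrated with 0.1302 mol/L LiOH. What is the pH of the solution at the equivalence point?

n(C6H5COOH) = 0.1637 x 0.03370 = 0.005517 mol; V(LiOH) at equivalence = 0.005517/0.1302 = 0.04237 L.
At equivalence all the acid is converted to C6H5COO-; total volume = 0.03370 + 0.04237 = 0.07607 L, so [C6H5COO-] = 0.005517/0.07607 = 0.07252 M.
Kb = Kw/Ka = 1.0e-14 / 6.3 x 10^-5 = 1.59e-10.
[OH^-] = sqrt(Kb x [C6H5COO-]) = sqrt(1.59e-10 x 0.07252) = 3.39e-6 M.
pOH = 5.47, so pH = 14.00 - 5.47 = 8.53.

8.53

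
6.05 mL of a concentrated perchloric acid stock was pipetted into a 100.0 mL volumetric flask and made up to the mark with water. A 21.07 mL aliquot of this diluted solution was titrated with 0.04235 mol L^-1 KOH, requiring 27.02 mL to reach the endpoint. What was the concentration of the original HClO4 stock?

0.898 M

n(KOH) = 0.04235 x 0.02702 = 0.001144 mol.
n(HClO4) in the aliquot = 0.001144 mol.
[diluted HClO4] = 0.001144 / 0.02107 = 0.05431 M.
Dilution factor = 100.0/6.050 = 16.53, so [stock] = 0.05431 x 16.53 = 0.898 M.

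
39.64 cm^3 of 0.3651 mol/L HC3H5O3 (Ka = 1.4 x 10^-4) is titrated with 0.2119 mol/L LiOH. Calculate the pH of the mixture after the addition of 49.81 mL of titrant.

4.28

Initial n(HC3H5O3) = 0.3651 x 0.03964 = 0.01447 mol.
n(LiOH) added = 0.2119 x 0.04981 = 0.01055 mol, converting that many moles of HC3H5O3 to C3H5O3-.
Remaining n(HC3H5O3) = 0.003918 mol; n(C3H5O3-) = 0.01055 mol.
By Henderson-Hasselbalch, pH = pKa + log([A^-]/[HA]) = 3.85 + log(0.01055/0.003918) = 3.85 + (+0.43) = 4.28.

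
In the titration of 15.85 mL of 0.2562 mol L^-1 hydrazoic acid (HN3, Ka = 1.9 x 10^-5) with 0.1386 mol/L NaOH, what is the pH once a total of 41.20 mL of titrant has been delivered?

n(acid) = 0.2562 x 0.01585 = 0.004061 mol; n(NaOH) added = 0.1386 x 0.04120 = 0.005710 mol.
Base is in excess by 0.005710 - 0.004061 = 0.001650 mol in a total volume of 0.05705 L.
[OH^-] = 0.001650/0.05705 = 0.02891 M, so pOH = 1.54 and pH = 14.00 - 1.54 = 12.46.

12.46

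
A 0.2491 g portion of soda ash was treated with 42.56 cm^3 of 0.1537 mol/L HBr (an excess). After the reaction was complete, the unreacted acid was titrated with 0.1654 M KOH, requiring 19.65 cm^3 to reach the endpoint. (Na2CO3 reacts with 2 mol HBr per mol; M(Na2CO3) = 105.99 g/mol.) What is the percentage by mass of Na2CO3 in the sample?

70.0%

Total n(HBr) added = 0.1537 x 0.04256 = 0.006541 mol.
n(KOH) used = 0.1654 x 0.01965 = 0.003250 mol, which equals the excess n(HBr).
So n(HBr) consumed by the sample = 0.006541 - 0.003250 = 0.003291 mol.
n(Na2CO3) = 0.003291 / 2 = 0.001646 mol.
mass Na2CO3 = 0.001646 x 105.99 = 0.1744 g, so %Na2CO3 = 0.1744/0.2491 x 100 = 70.0%.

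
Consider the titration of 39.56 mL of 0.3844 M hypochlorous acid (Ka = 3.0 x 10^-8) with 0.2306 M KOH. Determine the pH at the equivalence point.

n(HClO) = 0.3844 x 0.03956 = 0.01521 mol; V(KOH) at equivalence = 0.01521/0.2306 = 0.06594 L.
At equivalence all the acid is converted to ClO-; total volume = 0.03956 + 0.06594 = 0.1055 L, so [ClO-] = 0.01521/0.1055 = 0.1441 M.
Kb = Kw/Ka = 1.0e-14 / 3.0 x 10^-8 = 3.33e-7.
[OH^-] = sqrt(Kb x [ClO-]) = sqrt(3.33e-7 x 0.1441) = 0.000219 M.
pOH = 3.66, so pH = 14.00 - 3.66 = 10.34.

10.34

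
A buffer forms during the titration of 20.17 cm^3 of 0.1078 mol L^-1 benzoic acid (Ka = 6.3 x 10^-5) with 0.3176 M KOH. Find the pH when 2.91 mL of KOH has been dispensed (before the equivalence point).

4.07

Initial n(C6H5COOH) = 0.1078 x 0.02017 = 0.002174 mol.
n(KOH) added = 0.3176 x 0.002910 = 0.0009242 mol, converting that many moles of C6H5COOH to C6H5COO-.
Remaining n(C6H5COOH) = 0.001250 mol; n(C6H5COO-) = 0.0009242 mol.
By Henderson-Hasselbalch, pH = pKa + log([A^-]/[HA]) = 4.20 + log(0.0009242/0.001250) = 4.20 + (-0.13) = 4.07.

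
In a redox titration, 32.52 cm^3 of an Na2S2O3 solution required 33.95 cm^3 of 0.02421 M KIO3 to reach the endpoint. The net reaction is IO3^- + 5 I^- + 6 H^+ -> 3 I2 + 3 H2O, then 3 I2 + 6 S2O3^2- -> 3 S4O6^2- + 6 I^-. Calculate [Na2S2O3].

n(KIO3) = 0.02421 x 0.03395 = 0.0008219 mol.
From the balanced equation, 1 mol KIO3 reacts with 6 mol Na2S2O3, so n(Na2S2O3) = 0.0008219 x 6/1 = 0.004932 mol.
[Na2S2O3] = 0.004932 / 0.03252 L = 0.152 M.

0.152 M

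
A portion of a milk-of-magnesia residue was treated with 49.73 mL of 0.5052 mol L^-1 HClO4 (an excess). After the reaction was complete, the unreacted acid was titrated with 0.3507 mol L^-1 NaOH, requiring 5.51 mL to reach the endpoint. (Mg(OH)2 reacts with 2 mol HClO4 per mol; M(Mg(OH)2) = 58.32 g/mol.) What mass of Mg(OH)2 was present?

Total n(HClO4) added = 0.5052 x 0.04973 = 0.02512 mol.
n(NaOH) used = 0.3507 x 0.005510 = 0.001932 mol, which equals the excess n(HClO4).
So n(HClO4) consumed by the sample = 0.02512 - 0.001932 = 0.02319 mol.
n(Mg(OH)2) = 0.02319 / 2 = 0.01160 mol.
mass = 0.01160 mol x 58.32 g/mol = 0.676 g.

0.676 g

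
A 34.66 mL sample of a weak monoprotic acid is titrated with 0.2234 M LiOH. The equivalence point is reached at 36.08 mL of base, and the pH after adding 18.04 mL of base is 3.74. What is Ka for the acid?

1.8 x 10^-4

18.04 mL is half of the equivalence volume, so this is the half-equivalence point where [HA] = [A^-].
At half-equivalence pH = pKa, so pKa = 3.74.
Ka = 10^(-3.74) = 1.8 x 10^-4.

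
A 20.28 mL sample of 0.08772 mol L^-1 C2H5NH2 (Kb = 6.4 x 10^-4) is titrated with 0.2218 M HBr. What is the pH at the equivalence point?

6.00

n(C2H5NH2) = 0.08772 x 0.02028 = 0.001779 mol; V(HBr) at equivalence = 0.001779/0.2218 = 0.008021 L.
At equivalence the base is fully converted to C2H5NH3+; total volume = 0.02830 L, so [C2H5NH3+] = 0.001779/0.02830 = 0.06286 M.
Ka(C2H5NH3+) = Kw/Kb = 1.0e-14 / 6.4 x 10^-4 = 1.56e-11.
[H^+] = sqrt(Ka x [C2H5NH3+]) = sqrt(1.56e-11 x 0.06286) = 9.91e-7 M.
pH = -log(9.91e-7) = 6.00.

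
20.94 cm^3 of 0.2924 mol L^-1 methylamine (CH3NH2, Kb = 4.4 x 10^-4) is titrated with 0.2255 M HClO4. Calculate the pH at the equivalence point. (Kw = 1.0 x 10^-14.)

n(CH3NH2) = 0.2924 x 0.02094 = 0.006123 mol; V(HClO4) at equivalence = 0.006123/0.2255 = 0.02715 L.
At equivalence the base is fully converted to CH3NH3+; total volume = 0.04809 L, so [CH3NH3+] = 0.006123/0.04809 = 0.1273 M.
Ka(CH3NH3+) = Kw/Kb = 1.0e-14 / 4.4 x 10^-4 = 2.27e-11.
[H^+] = sqrt(Ka x [CH3NH3+]) = sqrt(2.27e-11 x 0.1273) = 1.70e-6 M.
pH = -log(1.70e-6) = 5.77.

5.77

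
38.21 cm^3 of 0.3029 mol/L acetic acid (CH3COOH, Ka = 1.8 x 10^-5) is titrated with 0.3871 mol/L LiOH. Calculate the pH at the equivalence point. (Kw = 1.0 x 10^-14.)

n(CH3COOH) = 0.3029 x 0.03821 = 0.01157 mol; V(LiOH) at equivalence = 0.01157/0.3871 = 0.02990 L.
At equivalence all the acid is converted to CH3COO-; total volume = 0.03821 + 0.02990 = 0.06811 L, so [CH3COO-] = 0.01157/0.06811 = 0.1699 M.
Kb = Kw/Ka = 1.0e-14 / 1.8 x 10^-5 = 5.56e-10.
[OH^-] = sqrt(Kb x [CH3COO-]) = sqrt(5.56e-10 x 0.1699) = 9.72e-6 M.
pOH = 5.01, so pH = 14.00 - 5.01 = 8.99.

8.99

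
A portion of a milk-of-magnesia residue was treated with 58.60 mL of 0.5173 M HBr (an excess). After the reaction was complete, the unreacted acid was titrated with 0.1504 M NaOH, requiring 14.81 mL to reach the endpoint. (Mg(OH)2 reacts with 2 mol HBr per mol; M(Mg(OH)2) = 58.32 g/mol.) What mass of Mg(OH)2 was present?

Total n(HBr) added = 0.5173 x 0.05860 = 0.03031 mol.
n(NaOH) used = 0.1504 x 0.01481 = 0.002227 mol, which equals the excess n(HBr).
So n(HBr) consumed by the sample = 0.03031 - 0.002227 = 0.02809 mol.
n(Mg(OH)2) = 0.02809 / 2 = 0.01404 mol.
mass = 0.01404 mol x 58.32 g/mol = 0.819 g.

0.819 g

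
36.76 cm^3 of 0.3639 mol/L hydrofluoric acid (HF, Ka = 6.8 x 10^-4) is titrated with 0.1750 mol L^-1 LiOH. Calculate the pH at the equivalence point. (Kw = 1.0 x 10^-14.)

n(HF) = 0.3639 x 0.03676 = 0.01338 mol; V(LiOH) at equivalence = 0.01338/0.1750 = 0.07644 L.
At equivalence all the acid is converted to F-; total volume = 0.03676 + 0.07644 = 0.1132 L, so [F-] = 0.01338/0.1132 = 0.1182 M.
Kb = Kw/Ka = 1.0e-14 / 6.8 x 10^-4 = 1.47e-11.
[OH^-] = sqrt(Kb x [F-]) = sqrt(1.47e-11 x 0.1182) = 1.32e-6 M.
pOH = 5.88, so pH = 14.00 - 5.88 = 8.12.

8.12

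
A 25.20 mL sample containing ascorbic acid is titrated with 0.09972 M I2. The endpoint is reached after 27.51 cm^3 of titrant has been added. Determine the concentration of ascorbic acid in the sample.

n(I2) = 0.09972 x 0.02751 = 0.002743 mol.
From the balanced equation, 1 mol I2 reacts with 1 mol ascorbic acid, so n(ascorbic acid) = 0.002743 x 1/1 = 0.002743 mol.
[ascorbic acid] = 0.002743 / 0.02520 L = 0.109 M.

0.109 M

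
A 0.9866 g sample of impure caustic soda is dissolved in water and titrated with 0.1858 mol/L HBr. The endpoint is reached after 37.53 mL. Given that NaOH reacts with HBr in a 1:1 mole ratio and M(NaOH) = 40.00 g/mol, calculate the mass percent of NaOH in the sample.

n(HBr) = 0.1858 x 0.03753 = 0.006973 mol.
n(NaOH) = 0.006973 / 1 = 0.006973 mol.
mass of NaOH = 0.006973 x 40.00 = 0.2789 g.
% purity = 0.2789 / 0.9866 x 100 = 28.3%.

28.3%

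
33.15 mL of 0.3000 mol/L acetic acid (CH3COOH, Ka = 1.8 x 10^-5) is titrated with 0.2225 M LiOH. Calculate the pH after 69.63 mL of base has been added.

n(acid) = 0.3000 x 0.03315 = 0.009945 mol; n(LiOH) added = 0.2225 x 0.06963 = 0.01549 mol.
Base is in excess by 0.01549 - 0.009945 = 0.005548 mol in a total volume of 0.1028 L.
[OH^-] = 0.005548/0.1028 = 0.05398 M, so pOH = 1.27 and pH = 14.00 - 1.27 = 12.73.

12.73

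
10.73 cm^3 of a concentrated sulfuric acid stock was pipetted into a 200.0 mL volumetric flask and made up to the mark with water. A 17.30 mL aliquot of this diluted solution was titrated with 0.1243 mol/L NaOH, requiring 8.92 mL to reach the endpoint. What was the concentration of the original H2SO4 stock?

0.597 M

n(NaOH) = 0.1243 x 0.008920 = 0.001109 mol.
n(H2SO4) in the aliquot = 0.001109 x 1/2 = 0.0005544 mol.
[diluted H2SO4] = 0.0005544 / 0.01730 = 0.03204 M.
Dilution factor = 200.0/10.73 = 18.64, so [stock] = 0.03204 x 18.64 = 0.597 M.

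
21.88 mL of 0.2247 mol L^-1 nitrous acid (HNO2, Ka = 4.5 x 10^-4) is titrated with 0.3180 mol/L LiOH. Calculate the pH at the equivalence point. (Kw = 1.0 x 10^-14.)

n(HNO2) = 0.2247 x 0.02188 = 0.004916 mol; V(LiOH) at equivalence = 0.004916/0.3180 = 0.01546 L.
At equivalence all the acid is converted to NO2-; total volume = 0.02188 + 0.01546 = 0.03734 L, so [NO2-] = 0.004916/0.03734 = 0.1317 M.
Kb = Kw/Ka = 1.0e-14 / 4.5 x 10^-4 = 2.22e-11.
[OH^-] = sqrt(Kb x [NO2-]) = sqrt(2.22e-11 x 0.1317) = 1.71e-6 M.
pOH = 5.77, so pH = 14.00 - 5.77 = 8.23.

8.23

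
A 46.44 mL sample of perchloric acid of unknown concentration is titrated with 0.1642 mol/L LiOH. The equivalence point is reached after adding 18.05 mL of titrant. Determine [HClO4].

0.0638 M

n(LiOH) delivered = 0.1642 x 0.01805 = 0.002964 mol.
For a 1:1 reaction, n(HClO4) = 0.002964 mol.
[HClO4] = 0.002964 mol / 0.04644 L = 0.0638 M.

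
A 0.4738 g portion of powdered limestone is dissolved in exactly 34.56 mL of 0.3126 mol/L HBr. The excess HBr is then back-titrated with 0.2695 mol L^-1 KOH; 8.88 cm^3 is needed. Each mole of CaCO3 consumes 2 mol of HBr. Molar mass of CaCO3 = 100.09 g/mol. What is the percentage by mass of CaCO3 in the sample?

88.8%

Total n(HBr) added = 0.3126 x 0.03456 = 0.01080 mol.
n(KOH) used = 0.2695 x 0.008880 = 0.002393 mol, which equals the excess n(HBr).
So n(HBr) consumed by the sample = 0.01080 - 0.002393 = 0.008410 mol.
n(CaCO3) = 0.008410 / 2 = 0.004205 mol.
mass CaCO3 = 0.004205 x 100.09 = 0.4209 g, so %CaCO3 = 0.4209/0.4738 x 100 = 88.8%.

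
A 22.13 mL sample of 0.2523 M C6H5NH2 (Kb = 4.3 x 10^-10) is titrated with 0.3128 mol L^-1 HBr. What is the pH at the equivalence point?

n(C6H5NH2) = 0.2523 x 0.02213 = 0.005583 mol; V(HBr) at equivalence = 0.005583/0.3128 = 0.01785 L.
At equivalence the base is fully converted to C6H5NH3+; total volume = 0.03998 L, so [C6H5NH3+] = 0.005583/0.03998 = 0.1397 M.
Ka(C6H5NH3+) = Kw/Kb = 1.0e-14 / 4.3 x 10^-10 = 2.33e-5.
[H^+] = sqrt(Ka x [C6H5NH3+]) = sqrt(2.33e-5 x 0.1397) = 0.00180 M.
pH = -log(0.00180) = 2.74.

2.74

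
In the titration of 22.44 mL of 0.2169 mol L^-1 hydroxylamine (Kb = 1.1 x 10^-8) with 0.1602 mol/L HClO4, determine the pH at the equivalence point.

n(NH2OH) = 0.2169 x 0.02244 = 0.004867 mol; V(HClO4) at equivalence = 0.004867/0.1602 = 0.03038 L.
At equivalence the base is fully converted to NH3OH+; total volume = 0.05282 L, so [NH3OH+] = 0.004867/0.05282 = 0.09214 M.
Ka(NH3OH+) = Kw/Kb = 1.0e-14 / 1.1 x 10^-8 = 9.09e-7.
[H^+] = sqrt(Ka x [NH3OH+]) = sqrt(9.09e-7 x 0.09214) = 0.000289 M.
pH = -log(0.000289) = 3.54.

3.54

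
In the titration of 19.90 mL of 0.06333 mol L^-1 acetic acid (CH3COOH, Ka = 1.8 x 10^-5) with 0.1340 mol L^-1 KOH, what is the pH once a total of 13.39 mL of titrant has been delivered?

n(acid) = 0.06333 x 0.01990 = 0.001260 mol; n(KOH) added = 0.1340 x 0.01339 = 0.001794 mol.
Base is in excess by 0.001794 - 0.001260 = 0.0005340 mol in a total volume of 0.03329 L.
[OH^-] = 0.0005340/0.03329 = 0.01604 M, so pOH = 1.79 and pH = 14.00 - 1.79 = 12.21.

12.21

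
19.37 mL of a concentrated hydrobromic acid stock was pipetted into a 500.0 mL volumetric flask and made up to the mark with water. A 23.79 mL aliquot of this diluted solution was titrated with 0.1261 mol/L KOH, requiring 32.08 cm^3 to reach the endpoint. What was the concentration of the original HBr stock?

4.39 M

n(KOH) = 0.1261 x 0.03208 = 0.004045 mol.
n(HBr) in the aliquot = 0.004045 mol.
[diluted HBr] = 0.004045 / 0.02379 = 0.1700 M.
Dilution factor = 500.0/19.37 = 25.81, so [stock] = 0.1700 x 25.81 = 4.39 M.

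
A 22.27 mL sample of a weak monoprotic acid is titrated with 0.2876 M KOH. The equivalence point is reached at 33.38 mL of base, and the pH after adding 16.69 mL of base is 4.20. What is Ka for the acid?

16.69 mL is half of the equivalence volume, so this is the half-equivalence point where [HA] = [A^-].
At half-equivalence pH = pKa, so pKa = 4.20.
Ka = 10^(-4.20) = 6.3 x 10^-5.

6.3 x 10^-5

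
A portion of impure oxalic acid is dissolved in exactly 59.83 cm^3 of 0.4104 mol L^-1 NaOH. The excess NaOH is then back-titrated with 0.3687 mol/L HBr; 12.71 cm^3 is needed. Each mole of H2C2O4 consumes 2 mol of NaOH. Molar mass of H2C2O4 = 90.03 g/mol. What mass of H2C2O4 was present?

Total n(NaOH) added = 0.4104 x 0.05983 = 0.02455 mol.
n(HBr) used = 0.3687 x 0.01271 = 0.004686 mol, which equals the excess n(NaOH).
So n(NaOH) consumed by the sample = 0.02455 - 0.004686 = 0.01987 mol.
n(H2C2O4) = 0.01987 / 2 = 0.009934 mol.
mass = 0.009934 mol x 90.03 g/mol = 0.894 g.

0.894 g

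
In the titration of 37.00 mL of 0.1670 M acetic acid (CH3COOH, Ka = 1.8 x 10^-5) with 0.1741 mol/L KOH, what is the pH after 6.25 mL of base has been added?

Initial n(CH3COOH) = 0.1670 x 0.03700 = 0.006179 mol.
n(KOH) added = 0.1741 x 0.006250 = 0.001088 mol, converting that many moles of CH3COOH to CH3COO-.
Remaining n(CH3COOH) = 0.005091 mol; n(CH3COO-) = 0.001088 mol.
By Henderson-Hasselbalch, pH = pKa + log([A^-]/[HA]) = 4.74 + log(0.001088/0.005091) = 4.74 + (-0.67) = 4.07.

4.07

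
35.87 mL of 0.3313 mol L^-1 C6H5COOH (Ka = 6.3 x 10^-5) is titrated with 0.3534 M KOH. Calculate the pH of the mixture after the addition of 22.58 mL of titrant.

4.51

Initial n(C6H5COOH) = 0.3313 x 0.03587 = 0.01188 mol.
n(KOH) added = 0.3534 x 0.02258 = 0.007980 mol, converting that many moles of C6H5COOH to C6H5COO-.
Remaining n(C6H5COOH) = 0.003904 mol; n(C6H5COO-) = 0.007980 mol.
By Henderson-Hasselbalch, pH = pKa + log([A^-]/[HA]) = 4.20 + log(0.007980/0.003904) = 4.20 + (+0.31) = 4.51.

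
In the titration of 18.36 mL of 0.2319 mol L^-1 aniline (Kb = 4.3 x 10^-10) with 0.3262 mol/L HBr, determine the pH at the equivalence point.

n(C6H5NH2) = 0.2319 x 0.01836 = 0.004258 mol; V(HBr) at equivalence = 0.004258/0.3262 = 0.01305 L.
At equivalence the base is fully converted to C6H5NH3+; total volume = 0.03141 L, so [C6H5NH3+] = 0.004258/0.03141 = 0.1355 M.
Ka(C6H5NH3+) = Kw/Kb = 1.0e-14 / 4.3 x 10^-10 = 2.33e-5.
[H^+] = sqrt(Ka x [C6H5NH3+]) = sqrt(2.33e-5 x 0.1355) = 0.00178 M.
pH = -log(0.00178) = 2.75.

2.75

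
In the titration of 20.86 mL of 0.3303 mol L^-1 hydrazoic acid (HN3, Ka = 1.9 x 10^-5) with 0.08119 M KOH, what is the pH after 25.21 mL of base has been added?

Initial n(HN3) = 0.3303 x 0.02086 = 0.006890 mol.
n(KOH) added = 0.08119 x 0.02521 = 0.002047 mol, converting that many moles of HN3 to N3-.
Remaining n(HN3) = 0.004843 mol; n(N3-) = 0.002047 mol.
By Henderson-Hasselbalch, pH = pKa + log([A^-]/[HA]) = 4.72 + log(0.002047/0.004843) = 4.72 + (-0.37) = 4.35.

4.35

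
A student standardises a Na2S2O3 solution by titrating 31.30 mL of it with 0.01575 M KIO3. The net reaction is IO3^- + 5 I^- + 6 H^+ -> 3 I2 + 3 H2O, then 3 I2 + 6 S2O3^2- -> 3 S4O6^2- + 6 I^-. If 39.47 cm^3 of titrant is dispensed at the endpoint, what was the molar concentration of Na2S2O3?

n(KIO3) = 0.01575 x 0.03947 = 0.0006217 mol.
From the balanced equation, 1 mol KIO3 reacts with 6 mol Na2S2O3, so n(Na2S2O3) = 0.0006217 x 6/1 = 0.003730 mol.
[Na2S2O3] = 0.003730 / 0.03130 L = 0.119 M.

0.119 M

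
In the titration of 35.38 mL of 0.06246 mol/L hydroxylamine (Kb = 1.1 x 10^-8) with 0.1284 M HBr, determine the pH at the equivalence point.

n(NH2OH) = 0.06246 x 0.03538 = 0.002210 mol; V(HBr) at equivalence = 0.002210/0.1284 = 0.01721 L.
At equivalence the base is fully converted to NH3OH+; total volume = 0.05259 L, so [NH3OH+] = 0.002210/0.05259 = 0.04202 M.
Ka(NH3OH+) = Kw/Kb = 1.0e-14 / 1.1 x 10^-8 = 9.09e-7.
[H^+] = sqrt(Ka x [NH3OH+]) = sqrt(9.09e-7 x 0.04202) = 0.000195 M.
pH = -log(0.000195) = 3.71.

3.71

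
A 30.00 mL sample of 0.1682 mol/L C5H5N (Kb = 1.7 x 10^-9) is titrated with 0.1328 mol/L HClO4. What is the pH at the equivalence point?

n(C5H5N) = 0.1682 x 0.03000 = 0.005046 mol; V(HClO4) at equivalence = 0.005046/0.1328 = 0.03800 L.
At equivalence the base is fully converted to C5H5NH+; total volume = 0.06800 L, so [C5H5NH+] = 0.005046/0.06800 = 0.07421 M.
Ka(C5H5NH+) = Kw/Kb = 1.0e-14 / 1.7 x 10^-9 = 5.88e-6.
[H^+] = sqrt(Ka x [C5H5NH+]) = sqrt(5.88e-6 x 0.07421) = 0.000661 M.
pH = -log(0.000661) = 3.18.

3.18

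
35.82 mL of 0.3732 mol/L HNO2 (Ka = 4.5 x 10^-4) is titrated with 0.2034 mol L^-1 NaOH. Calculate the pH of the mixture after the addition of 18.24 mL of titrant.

2.93

Initial n(HNO2) = 0.3732 x 0.03582 = 0.01337 mol.
n(NaOH) added = 0.2034 x 0.01824 = 0.003710 mol, converting that many moles of HNO2 to NO2-.
Remaining n(HNO2) = 0.009658 mol; n(NO2-) = 0.003710 mol.
By Henderson-Hasselbalch, pH = pKa + log([A^-]/[HA]) = 3.35 + log(0.003710/0.009658) = 3.35 + (-0.42) = 2.93.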